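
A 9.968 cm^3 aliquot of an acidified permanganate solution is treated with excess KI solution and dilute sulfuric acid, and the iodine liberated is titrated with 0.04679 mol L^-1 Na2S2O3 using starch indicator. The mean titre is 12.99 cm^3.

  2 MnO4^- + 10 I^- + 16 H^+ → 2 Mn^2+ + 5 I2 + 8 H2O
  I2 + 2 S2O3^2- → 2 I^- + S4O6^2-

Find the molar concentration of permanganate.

n(S2O3^2-) = 0.01299 × 0.04679 = 6.078 × 10^-4 mol
n(I2) = n(S2O3^2-)/2 = 3.039 × 10^-4 mol
From the 2:5 ratio, n(MnO4^-) in the aliquot = 2/5 × 3.039 × 10^-4 = 1.216 × 10^-4 mol
[MnO4^-] = 1.216 × 10^-4 / 0.009968 = 0.01220 mol/L

0.01220 mol/L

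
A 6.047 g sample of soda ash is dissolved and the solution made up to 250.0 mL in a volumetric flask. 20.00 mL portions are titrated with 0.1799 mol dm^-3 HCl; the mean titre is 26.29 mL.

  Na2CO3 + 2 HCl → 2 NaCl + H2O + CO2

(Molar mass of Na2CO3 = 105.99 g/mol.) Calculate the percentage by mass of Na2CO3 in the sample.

51.81 %

n(HCl) per titration = 0.02629 × 0.1799 = 4.730 × 10^-3 mol
From the 1:2 ratio, n(Na2CO3) in each aliquot = 1/2 × 4.730 × 10^-3 = 2.365 × 10^-3 mol
n(Na2CO3) in the whole flask = 2.365 × 10^-3 × 250.0/20.00 = 0.02956 mol
mass of Na2CO3 = 0.02956 × 105.99 = 3.133 g
% Na2CO3 = 3.133 / 6.047 × 100 = 51.81 %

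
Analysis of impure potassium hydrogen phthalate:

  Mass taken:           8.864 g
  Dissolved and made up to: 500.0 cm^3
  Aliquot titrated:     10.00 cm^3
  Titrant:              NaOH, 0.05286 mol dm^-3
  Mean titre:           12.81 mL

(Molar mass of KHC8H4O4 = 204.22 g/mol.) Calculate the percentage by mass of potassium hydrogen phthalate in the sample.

78.00 %

KHC8H4O4 + NaOH → KNaC8H4O4 + H2O
n(NaOH) per titration = 0.01281 × 0.05286 = 6.771 × 10^-4 mol
n(KHC8H4O4) in each aliquot = 6.771 × 10^-4 mol (1:1 ratio)
n(KHC8H4O4) in the whole flask = 6.771 × 10^-4 × 500.0/10.00 = 0.03386 mol
mass of KHC8H4O4 = 0.03386 × 204.22 = 6.914 g
% KHC8H4O4 = 6.914 / 8.864 × 100 = 78.00 %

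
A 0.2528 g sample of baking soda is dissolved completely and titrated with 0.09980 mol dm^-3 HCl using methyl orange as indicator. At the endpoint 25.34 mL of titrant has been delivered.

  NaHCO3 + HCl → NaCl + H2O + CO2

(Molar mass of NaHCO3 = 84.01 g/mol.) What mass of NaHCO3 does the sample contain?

0.2125 g

n(HCl) = 0.02534 L × 0.09980 mol/L = 2.529 × 10^-3 mol
n(NaHCO3) = 2.529 × 10^-3 mol (1:1 ratio)
mass of NaHCO3 = 2.529 × 10^-3 × 84.01 g/mol = 0.2125 g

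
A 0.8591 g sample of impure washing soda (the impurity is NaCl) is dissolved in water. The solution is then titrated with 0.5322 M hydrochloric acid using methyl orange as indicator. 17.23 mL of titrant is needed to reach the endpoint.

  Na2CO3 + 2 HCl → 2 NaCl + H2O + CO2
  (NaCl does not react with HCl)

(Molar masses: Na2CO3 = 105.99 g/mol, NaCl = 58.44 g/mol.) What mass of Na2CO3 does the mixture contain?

0.4860 g

n(HCl) = 0.01723 × 0.5322 = 9.170 × 10^-3 mol
Let x = n(Na2CO3), y = n(NaCl).
Titrant: 2x = 9.170 × 10^-3;  mass: 105.99x + 58.44y = 0.8591
Solving, x = 4.585 × 10^-3 mol, y = 6.385 × 10^-3 mol
mass of Na2CO3 = 4.585 × 10^-3 × 105.99 = 0.4860 g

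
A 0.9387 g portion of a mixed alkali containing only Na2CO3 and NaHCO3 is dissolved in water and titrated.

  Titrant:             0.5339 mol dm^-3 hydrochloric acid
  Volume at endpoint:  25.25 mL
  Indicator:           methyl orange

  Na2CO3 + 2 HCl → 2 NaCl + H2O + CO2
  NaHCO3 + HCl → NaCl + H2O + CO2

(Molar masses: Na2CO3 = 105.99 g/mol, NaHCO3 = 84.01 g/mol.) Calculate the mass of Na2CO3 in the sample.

n(HCl) = 0.02525 × 0.5339 = 0.01348 mol
Let x = n(Na2CO3), y = n(NaHCO3).
Titrant: 2x + 1y = 0.01348;  mass: 105.99x + 84.01y = 0.9387
Solving, x = 3.125 × 10^-3 mol, y = 7.231 × 10^-3 mol
mass of Na2CO3 = 3.125 × 10^-3 × 105.99 = 0.3312 g

0.3312 g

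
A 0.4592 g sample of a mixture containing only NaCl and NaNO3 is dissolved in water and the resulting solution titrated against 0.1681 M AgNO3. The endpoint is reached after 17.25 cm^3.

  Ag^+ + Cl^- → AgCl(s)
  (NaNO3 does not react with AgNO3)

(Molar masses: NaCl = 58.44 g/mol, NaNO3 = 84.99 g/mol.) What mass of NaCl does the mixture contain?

0.1695 g

n(AgNO3) = 0.01725 × 0.1681 = 2.900 × 10^-3 mol
Let x = n(NaCl), y = n(NaNO3).
Titrant: 1x = 2.900 × 10^-3;  mass: 58.44x + 84.99y = 0.4592
Solving, x = 2.900 × 10^-3 mol, y = 3.409 × 10^-3 mol
mass of NaCl = 2.900 × 10^-3 × 58.44 = 0.1695 g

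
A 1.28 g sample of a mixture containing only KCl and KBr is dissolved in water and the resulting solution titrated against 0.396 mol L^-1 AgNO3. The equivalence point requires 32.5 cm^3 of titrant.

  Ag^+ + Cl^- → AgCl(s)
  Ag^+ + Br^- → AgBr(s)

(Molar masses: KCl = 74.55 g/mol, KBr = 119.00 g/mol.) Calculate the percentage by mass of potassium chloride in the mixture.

33.0 %

n(AgNO3) = 0.0325 × 0.396 = 0.0129 mol
Let x = n(KCl), y = n(KBr).
Titrant: 1x + 1y = 0.0129;  mass: 74.55x + 119.00y = 1.28
Solving, x = 5.66 × 10^-3 mol, y = 7.21 × 10^-3 mol
mass of KCl = 5.66 × 10^-3 × 74.55 = 0.422 g
% KCl = 0.422 / 1.28 × 100 = 33.0 %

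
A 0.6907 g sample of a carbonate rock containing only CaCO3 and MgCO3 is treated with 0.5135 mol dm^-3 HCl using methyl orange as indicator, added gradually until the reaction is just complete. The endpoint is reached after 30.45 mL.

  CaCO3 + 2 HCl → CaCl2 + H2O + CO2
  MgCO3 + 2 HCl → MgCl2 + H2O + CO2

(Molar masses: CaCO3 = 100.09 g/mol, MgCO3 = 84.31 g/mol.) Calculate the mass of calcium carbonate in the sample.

n(HCl) = 0.03045 × 0.5135 = 0.01564 mol
Let x = n(CaCO3), y = n(MgCO3).
Titrant: 2x + 2y = 0.01564;  mass: 100.09x + 84.31y = 0.6907
Solving, x = 2.000 × 10^-3 mol, y = 5.818 × 10^-3 mol
mass of CaCO3 = 2.000 × 10^-3 × 100.09 = 0.2002 g

0.2002 g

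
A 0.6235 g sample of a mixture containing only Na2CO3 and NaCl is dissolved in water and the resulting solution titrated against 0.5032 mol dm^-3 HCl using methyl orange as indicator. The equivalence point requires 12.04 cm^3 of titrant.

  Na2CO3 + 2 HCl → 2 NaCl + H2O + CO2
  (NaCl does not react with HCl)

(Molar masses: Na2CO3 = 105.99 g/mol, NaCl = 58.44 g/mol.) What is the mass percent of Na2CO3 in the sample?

n(HCl) = 0.01204 × 0.5032 = 6.059 × 10^-3 mol
Let x = n(Na2CO3), y = n(NaCl).
Titrant: 2x = 6.059 × 10^-3;  mass: 105.99x + 58.44y = 0.6235
Solving, x = 3.029 × 10^-3 mol, y = 5.175 × 10^-3 mol
mass of Na2CO3 = 3.029 × 10^-3 × 105.99 = 0.3211 g
% Na2CO3 = 0.3211 / 0.6235 × 100 = 51.50 %

51.50 %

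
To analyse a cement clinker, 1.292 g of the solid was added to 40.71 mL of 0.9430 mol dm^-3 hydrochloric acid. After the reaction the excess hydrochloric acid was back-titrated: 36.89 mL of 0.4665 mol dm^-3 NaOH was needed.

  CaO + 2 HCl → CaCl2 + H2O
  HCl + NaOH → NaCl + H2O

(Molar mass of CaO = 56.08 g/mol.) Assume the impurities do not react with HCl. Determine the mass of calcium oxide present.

n(HCl) added = 0.04071 × 0.9430 = 0.03839 mol
n(NaOH) used in back-titration = 0.03689 × 0.4665 = 0.01721 mol
n(HCl) left over = 0.01721 mol (1:1 ratio)
n(HCl) consumed by analyte = 0.03839 − 0.01721 = 0.02118 mol
From the 1:2 ratio, n(CaO) = 1/2 × 0.02118 = 0.01059 mol
mass of CaO = 0.01059 × 56.08 = 0.5939 g

0.5939 g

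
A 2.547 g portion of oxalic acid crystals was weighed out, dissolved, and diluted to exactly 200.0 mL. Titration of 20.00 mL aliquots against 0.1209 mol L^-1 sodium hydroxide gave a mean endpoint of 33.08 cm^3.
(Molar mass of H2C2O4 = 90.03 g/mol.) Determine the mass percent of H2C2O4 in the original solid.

70.68 %

H2C2O4 + 2 NaOH → Na2C2O4 + 2 H2O
n(NaOH) per titration = 0.03308 × 0.1209 = 3.999 × 10^-3 mol
From the 1:2 ratio, n(H2C2O4) in each aliquot = 1/2 × 3.999 × 10^-3 = 2.000 × 10^-3 mol
n(H2C2O4) in the whole flask = 2.000 × 10^-3 × 200.0/20.00 = 0.02000 mol
mass of H2C2O4 = 0.02000 × 90.03 = 1.800 g
% H2C2O4 = 1.800 / 2.547 × 100 = 70.68 %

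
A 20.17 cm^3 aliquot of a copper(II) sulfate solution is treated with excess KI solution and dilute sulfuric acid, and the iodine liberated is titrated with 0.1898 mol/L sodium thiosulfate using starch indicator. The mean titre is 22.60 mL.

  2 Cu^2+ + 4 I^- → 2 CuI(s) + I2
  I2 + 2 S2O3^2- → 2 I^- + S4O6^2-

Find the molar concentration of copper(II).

n(S2O3^2-) = 0.02260 × 0.1898 = 4.289 × 10^-3 mol
n(I2) = n(S2O3^2-)/2 = 2.145 × 10^-3 mol
From the 2:1 ratio, n(Cu2+) in the aliquot = 2/1 × 2.145 × 10^-3 = 4.289 × 10^-3 mol
[Cu2+] = 4.289 × 10^-3 / 0.02017 = 0.2127 mol/L

0.2127 mol/L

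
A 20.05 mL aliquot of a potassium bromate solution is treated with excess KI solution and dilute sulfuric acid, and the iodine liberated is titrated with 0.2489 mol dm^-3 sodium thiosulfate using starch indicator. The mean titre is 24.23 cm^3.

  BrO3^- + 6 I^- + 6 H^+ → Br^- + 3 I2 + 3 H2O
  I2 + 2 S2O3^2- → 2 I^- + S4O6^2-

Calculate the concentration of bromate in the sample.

n(S2O3^2-) = 0.02423 × 0.2489 = 6.031 × 10^-3 mol
n(I2) = n(S2O3^2-)/2 = 3.015 × 10^-3 mol
From the 1:3 ratio, n(BrO3^-) in the aliquot = 1/3 × 3.015 × 10^-3 = 1.005 × 10^-3 mol
[BrO3^-] = 1.005 × 10^-3 / 0.02005 = 0.05013 mol/L

0.05013 mol/L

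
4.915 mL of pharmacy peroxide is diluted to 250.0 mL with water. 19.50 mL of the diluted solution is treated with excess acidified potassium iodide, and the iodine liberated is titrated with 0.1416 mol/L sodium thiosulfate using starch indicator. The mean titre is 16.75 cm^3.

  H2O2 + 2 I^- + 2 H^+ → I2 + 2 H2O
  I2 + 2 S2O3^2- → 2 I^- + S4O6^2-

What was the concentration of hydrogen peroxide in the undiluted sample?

n(S2O3^2-) = 0.01675 × 0.1416 = 2.372 × 10^-3 mol
n(I2) = n(S2O3^2-)/2 = 1.186 × 10^-3 mol
n(H2O2) in the aliquot = 1.186 × 10^-3 mol (1:1 ratio)
[H2O2]_dilute = 1.186 × 10^-3 / 0.01950 = 0.06082 mol/L
[H2O2]_original = 0.06082 × 250.0/4.915 = 3.093 mol/L

3.093 mol/L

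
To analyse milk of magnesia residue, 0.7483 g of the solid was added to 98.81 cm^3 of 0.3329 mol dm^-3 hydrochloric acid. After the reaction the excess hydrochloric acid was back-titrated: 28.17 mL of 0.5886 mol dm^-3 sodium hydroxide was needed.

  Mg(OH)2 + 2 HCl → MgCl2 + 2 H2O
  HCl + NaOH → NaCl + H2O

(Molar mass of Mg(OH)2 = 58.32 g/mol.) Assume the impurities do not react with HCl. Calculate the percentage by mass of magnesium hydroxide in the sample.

63.57 %

n(HCl) added = 0.09881 × 0.3329 = 0.03289 mol
n(NaOH) used in back-titration = 0.02817 × 0.5886 = 0.01658 mol
n(HCl) left over = 0.01658 mol (1:1 ratio)
n(HCl) consumed by analyte = 0.03289 − 0.01658 = 0.01631 mol
From the 1:2 ratio, n(Mg(OH)2) = 1/2 × 0.01631 = 8.156 × 10^-3 mol
mass of Mg(OH)2 = 8.156 × 10^-3 × 58.32 = 0.4757 g
% Mg(OH)2 = 0.4757 / 0.7483 × 100 = 63.57 %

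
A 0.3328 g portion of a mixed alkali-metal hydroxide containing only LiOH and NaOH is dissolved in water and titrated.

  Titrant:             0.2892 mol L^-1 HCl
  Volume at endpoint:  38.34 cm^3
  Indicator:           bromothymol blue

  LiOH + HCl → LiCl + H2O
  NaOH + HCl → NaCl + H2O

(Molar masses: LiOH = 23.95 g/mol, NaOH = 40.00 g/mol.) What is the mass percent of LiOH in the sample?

49.64 %

n(HCl) = 0.03834 × 0.2892 = 0.01109 mol
Let x = n(LiOH), y = n(NaOH).
Titrant: 1x + 1y = 0.01109;  mass: 23.95x + 40.00y = 0.3328
Solving, x = 6.898 × 10^-3 mol, y = 4.190 × 10^-3 mol
mass of LiOH = 6.898 × 10^-3 × 23.95 = 0.1652 g
% LiOH = 0.1652 / 0.3328 × 100 = 49.64 %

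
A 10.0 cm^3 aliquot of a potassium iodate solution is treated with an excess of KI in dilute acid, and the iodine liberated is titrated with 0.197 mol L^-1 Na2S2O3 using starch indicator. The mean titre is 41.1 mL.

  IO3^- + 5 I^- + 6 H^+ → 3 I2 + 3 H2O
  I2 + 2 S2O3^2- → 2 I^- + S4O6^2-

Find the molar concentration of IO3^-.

n(S2O3^2-) = 0.0411 × 0.197 = 8.10 × 10^-3 mol
n(I2) = n(S2O3^2-)/2 = 4.05 × 10^-3 mol
From the 1:3 ratio, n(IO3^-) in the aliquot = 1/3 × 4.05 × 10^-3 = 1.35 × 10^-3 mol
[IO3^-] = 1.35 × 10^-3 / 0.0100 = 0.135 mol/L

0.135 mol/L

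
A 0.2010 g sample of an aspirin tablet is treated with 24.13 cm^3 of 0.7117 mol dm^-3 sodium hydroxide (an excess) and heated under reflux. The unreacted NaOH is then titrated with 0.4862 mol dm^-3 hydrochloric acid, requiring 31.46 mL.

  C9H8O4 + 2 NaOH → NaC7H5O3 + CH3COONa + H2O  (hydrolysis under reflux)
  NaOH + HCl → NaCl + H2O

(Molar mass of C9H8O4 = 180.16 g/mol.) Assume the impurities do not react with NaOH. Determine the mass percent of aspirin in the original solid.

n(NaOH) added = 0.02413 × 0.7117 = 0.01717 mol
n(HCl) used in back-titration = 0.03146 × 0.4862 = 0.01530 mol
n(NaOH) left over = 0.01530 mol (1:1 ratio)
n(NaOH) consumed by analyte = 0.01717 − 0.01530 = 1.877 × 10^-3 mol
From the 1:2 ratio, n(C9H8O4) = 1/2 × 1.877 × 10^-3 = 9.387 × 10^-4 mol
mass of C9H8O4 = 9.387 × 10^-4 × 180.16 = 0.1691 g
% C9H8O4 = 0.1691 / 0.2010 × 100 = 84.14 %

84.14 %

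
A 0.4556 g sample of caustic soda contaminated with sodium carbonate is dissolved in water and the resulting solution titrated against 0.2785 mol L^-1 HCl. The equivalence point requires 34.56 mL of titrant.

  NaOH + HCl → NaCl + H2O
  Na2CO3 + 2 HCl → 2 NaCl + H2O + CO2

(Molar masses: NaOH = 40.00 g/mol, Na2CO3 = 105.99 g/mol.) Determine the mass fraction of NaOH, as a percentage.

n(HCl) = 0.03456 × 0.2785 = 9.625 × 10^-3 mol
Let x = n(NaOH), y = n(Na2CO3).
Titrant: 1x + 2y = 9.625 × 10^-3;  mass: 40.00x + 105.99y = 0.4556
Solving, x = 4.192 × 10^-3 mol, y = 2.716 × 10^-3 mol
mass of NaOH = 4.192 × 10^-3 × 40.00 = 0.1677 g
% NaOH = 0.1677 / 0.4556 × 100 = 36.80 %

36.80 %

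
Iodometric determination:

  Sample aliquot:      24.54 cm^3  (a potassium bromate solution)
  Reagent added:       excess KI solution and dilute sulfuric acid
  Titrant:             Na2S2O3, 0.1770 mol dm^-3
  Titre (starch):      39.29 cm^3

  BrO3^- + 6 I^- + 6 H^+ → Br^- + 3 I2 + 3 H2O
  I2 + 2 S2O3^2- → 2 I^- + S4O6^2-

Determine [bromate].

0.04723 mol/L

n(S2O3^2-) = 0.03929 × 0.1770 = 6.954 × 10^-3 mol
n(I2) = n(S2O3^2-)/2 = 3.477 × 10^-3 mol
From the 1:3 ratio, n(BrO3^-) in the aliquot = 1/3 × 3.477 × 10^-3 = 1.159 × 10^-3 mol
[BrO3^-] = 1.159 × 10^-3 / 0.02454 = 0.04723 mol/L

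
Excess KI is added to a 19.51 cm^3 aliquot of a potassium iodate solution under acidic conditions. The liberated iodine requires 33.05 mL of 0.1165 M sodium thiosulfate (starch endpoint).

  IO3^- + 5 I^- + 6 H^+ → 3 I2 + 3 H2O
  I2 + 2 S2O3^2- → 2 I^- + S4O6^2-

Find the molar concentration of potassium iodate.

0.03289 M

n(S2O3^2-) = 0.03305 × 0.1165 = 3.850 × 10^-3 mol
n(I2) = n(S2O3^2-)/2 = 1.925 × 10^-3 mol
From the 1:3 ratio, n(IO3^-) in the aliquot = 1/3 × 1.925 × 10^-3 = 6.417 × 10^-4 mol
[IO3^-] = 6.417 × 10^-4 / 0.01951 = 0.03289 mol/L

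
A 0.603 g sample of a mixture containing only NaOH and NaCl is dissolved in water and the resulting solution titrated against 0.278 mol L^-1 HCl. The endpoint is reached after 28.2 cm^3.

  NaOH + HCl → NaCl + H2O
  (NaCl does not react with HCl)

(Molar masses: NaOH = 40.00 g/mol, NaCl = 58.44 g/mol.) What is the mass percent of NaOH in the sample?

n(HCl) = 0.0282 × 0.278 = 7.84 × 10^-3 mol
Let x = n(NaOH), y = n(NaCl).
Titrant: 1x = 7.84 × 10^-3;  mass: 40.00x + 58.44y = 0.603
Solving, x = 7.84 × 10^-3 mol, y = 4.95 × 10^-3 mol
mass of NaOH = 7.84 × 10^-3 × 40.00 = 0.314 g
% NaOH = 0.314 / 0.603 × 100 = 52.0 %

52.0 %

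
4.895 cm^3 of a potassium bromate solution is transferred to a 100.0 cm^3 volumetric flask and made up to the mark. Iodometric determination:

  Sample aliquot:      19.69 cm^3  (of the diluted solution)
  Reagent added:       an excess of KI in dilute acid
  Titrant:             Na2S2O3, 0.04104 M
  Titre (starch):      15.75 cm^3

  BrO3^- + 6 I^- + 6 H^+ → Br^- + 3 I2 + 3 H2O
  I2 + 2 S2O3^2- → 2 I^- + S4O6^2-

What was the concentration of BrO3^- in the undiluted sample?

0.1118 M

n(S2O3^2-) = 0.01575 × 0.04104 = 6.464 × 10^-4 mol
n(I2) = n(S2O3^2-)/2 = 3.232 × 10^-4 mol
From the 1:3 ratio, n(BrO3^-) in the aliquot = 1/3 × 3.232 × 10^-4 = 1.077 × 10^-4 mol
[BrO3^-]_dilute = 1.077 × 10^-4 / 0.01969 = 0.005471 mol/L
[BrO3^-]_original = 0.005471 × 100.0/4.895 = 0.1118 mol/L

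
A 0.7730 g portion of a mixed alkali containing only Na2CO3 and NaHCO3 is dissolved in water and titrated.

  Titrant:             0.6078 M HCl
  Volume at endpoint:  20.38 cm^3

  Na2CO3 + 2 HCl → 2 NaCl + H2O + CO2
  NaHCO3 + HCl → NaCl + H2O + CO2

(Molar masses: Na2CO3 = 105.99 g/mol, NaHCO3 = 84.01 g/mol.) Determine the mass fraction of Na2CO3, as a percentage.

n(HCl) = 0.02038 × 0.6078 = 0.01239 mol
Let x = n(Na2CO3), y = n(NaHCO3).
Titrant: 2x + 1y = 0.01239;  mass: 105.99x + 84.01y = 0.7730
Solving, x = 4.315 × 10^-3 mol, y = 3.758 × 10^-3 mol
mass of Na2CO3 = 4.315 × 10^-3 × 105.99 = 0.4573 g
% Na2CO3 = 0.4573 / 0.7730 × 100 = 59.16 %

59.16 %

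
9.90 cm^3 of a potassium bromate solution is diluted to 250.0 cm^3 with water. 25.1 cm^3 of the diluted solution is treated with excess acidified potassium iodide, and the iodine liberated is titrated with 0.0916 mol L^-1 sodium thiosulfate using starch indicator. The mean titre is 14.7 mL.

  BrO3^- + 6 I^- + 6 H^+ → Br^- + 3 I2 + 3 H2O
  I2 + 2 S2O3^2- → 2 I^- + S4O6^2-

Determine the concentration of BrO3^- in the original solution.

0.226 mol/L

n(S2O3^2-) = 0.0147 × 0.0916 = 1.35 × 10^-3 mol
n(I2) = n(S2O3^2-)/2 = 6.73 × 10^-4 mol
From the 1:3 ratio, n(BrO3^-) in the aliquot = 1/3 × 6.73 × 10^-4 = 2.24 × 10^-4 mol
[BrO3^-]_dilute = 2.24 × 10^-4 / 0.0251 = 0.00894 mol/L
[BrO3^-]_original = 0.00894 × 250.0/9.90 = 0.226 mol/L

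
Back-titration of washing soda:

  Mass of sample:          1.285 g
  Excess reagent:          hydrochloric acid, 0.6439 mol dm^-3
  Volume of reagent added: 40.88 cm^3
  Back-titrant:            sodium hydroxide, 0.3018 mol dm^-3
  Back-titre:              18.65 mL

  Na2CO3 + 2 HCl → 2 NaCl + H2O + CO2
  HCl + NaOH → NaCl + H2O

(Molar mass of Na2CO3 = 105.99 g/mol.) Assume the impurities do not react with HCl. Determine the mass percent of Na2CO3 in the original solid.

85.34 %

n(HCl) added = 0.04088 × 0.6439 = 0.02632 mol
n(NaOH) used in back-titration = 0.01865 × 0.3018 = 5.629 × 10^-3 mol
n(HCl) left over = 5.629 × 10^-3 mol (1:1 ratio)
n(HCl) consumed by analyte = 0.02632 − 5.629 × 10^-3 = 0.02069 mol
From the 1:2 ratio, n(Na2CO3) = 1/2 × 0.02069 = 0.01035 mol
mass of Na2CO3 = 0.01035 × 105.99 = 1.097 g
% Na2CO3 = 1.097 / 1.285 × 100 = 85.34 %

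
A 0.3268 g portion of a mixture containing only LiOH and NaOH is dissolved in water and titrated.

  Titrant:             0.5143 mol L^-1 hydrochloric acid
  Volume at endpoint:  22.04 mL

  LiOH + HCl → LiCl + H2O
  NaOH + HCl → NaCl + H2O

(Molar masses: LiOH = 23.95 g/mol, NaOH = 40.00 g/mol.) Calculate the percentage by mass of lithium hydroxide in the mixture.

n(HCl) = 0.02204 × 0.5143 = 0.01134 mol
Let x = n(LiOH), y = n(NaOH).
Titrant: 1x + 1y = 0.01134;  mass: 23.95x + 40.00y = 0.3268
Solving, x = 7.888 × 10^-3 mol, y = 3.447 × 10^-3 mol
mass of LiOH = 7.888 × 10^-3 × 23.95 = 0.1889 g
% LiOH = 0.1889 / 0.3268 × 100 = 57.81 %

57.81 %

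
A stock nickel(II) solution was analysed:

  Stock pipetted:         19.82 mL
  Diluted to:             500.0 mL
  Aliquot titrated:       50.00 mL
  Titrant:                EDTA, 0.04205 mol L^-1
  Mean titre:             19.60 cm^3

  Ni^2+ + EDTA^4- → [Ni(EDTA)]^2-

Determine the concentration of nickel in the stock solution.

0.4158 mol/L

n(EDTA) = 0.01960 × 0.04205 = 8.242 × 10^-4 mol
n(Ni2+) in the aliquot = 8.242 × 10^-4 mol (1:1 ratio)
[Ni2+]_dilute = 8.242 × 10^-4 / 0.05000 = 0.01648 mol/L
Dilution factor = 500.0 / 19.82 = 25.23
[Ni2+]_stock = 0.01648 × 25.23 = 0.4158 mol/L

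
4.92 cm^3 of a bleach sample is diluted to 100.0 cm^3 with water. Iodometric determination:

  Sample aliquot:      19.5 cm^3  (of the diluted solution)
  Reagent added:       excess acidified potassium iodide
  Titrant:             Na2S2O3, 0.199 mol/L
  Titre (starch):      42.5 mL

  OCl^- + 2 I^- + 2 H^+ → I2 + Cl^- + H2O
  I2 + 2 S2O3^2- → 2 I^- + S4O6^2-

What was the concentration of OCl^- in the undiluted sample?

n(S2O3^2-) = 0.0425 × 0.199 = 8.46 × 10^-3 mol
n(I2) = n(S2O3^2-)/2 = 4.23 × 10^-3 mol
n(OCl^-) in the aliquot = 4.23 × 10^-3 mol (1:1 ratio)
[OCl^-]_dilute = 4.23 × 10^-3 / 0.0195 = 0.217 mol/L
[OCl^-]_original = 0.217 × 100.0/4.92 = 4.41 mol/L

4.41 mol/L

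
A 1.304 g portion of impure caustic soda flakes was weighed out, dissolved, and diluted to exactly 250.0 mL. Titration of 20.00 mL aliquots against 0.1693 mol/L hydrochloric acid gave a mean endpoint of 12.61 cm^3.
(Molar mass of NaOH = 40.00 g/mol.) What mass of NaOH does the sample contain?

1.067 g

NaOH + HCl → NaCl + H2O
n(HCl) per titration = 0.01261 × 0.1693 = 2.135 × 10^-3 mol
n(NaOH) in each aliquot = 2.135 × 10^-3 mol (1:1 ratio)
n(NaOH) in the whole flask = 2.135 × 10^-3 × 250.0/20.00 = 0.02669 mol
mass of NaOH = 0.02669 × 40.00 = 1.067 g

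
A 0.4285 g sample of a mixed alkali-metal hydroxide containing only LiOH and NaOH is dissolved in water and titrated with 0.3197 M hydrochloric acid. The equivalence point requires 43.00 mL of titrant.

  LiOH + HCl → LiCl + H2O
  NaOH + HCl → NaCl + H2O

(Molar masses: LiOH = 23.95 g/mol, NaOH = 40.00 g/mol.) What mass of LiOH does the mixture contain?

n(HCl) = 0.04300 × 0.3197 = 0.01375 mol
Let x = n(LiOH), y = n(NaOH).
Titrant: 1x + 1y = 0.01375;  mass: 23.95x + 40.00y = 0.4285
Solving, x = 7.563 × 10^-3 mol, y = 6.184 × 10^-3 mol
mass of LiOH = 7.563 × 10^-3 × 23.95 = 0.1811 g

0.1811 g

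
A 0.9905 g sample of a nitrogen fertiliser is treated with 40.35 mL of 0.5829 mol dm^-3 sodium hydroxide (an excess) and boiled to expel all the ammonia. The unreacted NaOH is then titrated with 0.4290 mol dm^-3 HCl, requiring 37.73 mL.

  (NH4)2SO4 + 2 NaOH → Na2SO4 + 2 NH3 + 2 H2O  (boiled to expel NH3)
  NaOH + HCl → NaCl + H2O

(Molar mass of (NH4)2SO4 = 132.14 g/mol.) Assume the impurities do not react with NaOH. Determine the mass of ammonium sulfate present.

0.4845 g

n(NaOH) added = 0.04035 × 0.5829 = 0.02352 mol
n(HCl) used in back-titration = 0.03773 × 0.4290 = 0.01619 mol
n(NaOH) left over = 0.01619 mol (1:1 ratio)
n(NaOH) consumed by analyte = 0.02352 − 0.01619 = 7.334 × 10^-3 mol
From the 1:2 ratio, n((NH4)2SO4) = 1/2 × 7.334 × 10^-3 = 3.667 × 10^-3 mol
mass of (NH4)2SO4 = 3.667 × 10^-3 × 132.14 = 0.4845 g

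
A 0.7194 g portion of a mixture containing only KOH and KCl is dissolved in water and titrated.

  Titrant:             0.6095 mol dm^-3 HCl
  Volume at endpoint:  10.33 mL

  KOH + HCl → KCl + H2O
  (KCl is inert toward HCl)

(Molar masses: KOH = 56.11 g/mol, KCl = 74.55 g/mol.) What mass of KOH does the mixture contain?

0.3533 g

n(HCl) = 0.01033 × 0.6095 = 6.296 × 10^-3 mol
Let x = n(KOH), y = n(KCl).
Titrant: 1x = 6.296 × 10^-3;  mass: 56.11x + 74.55y = 0.7194
Solving, x = 6.296 × 10^-3 mol, y = 4.911 × 10^-3 mol
mass of KOH = 6.296 × 10^-3 × 56.11 = 0.3533 g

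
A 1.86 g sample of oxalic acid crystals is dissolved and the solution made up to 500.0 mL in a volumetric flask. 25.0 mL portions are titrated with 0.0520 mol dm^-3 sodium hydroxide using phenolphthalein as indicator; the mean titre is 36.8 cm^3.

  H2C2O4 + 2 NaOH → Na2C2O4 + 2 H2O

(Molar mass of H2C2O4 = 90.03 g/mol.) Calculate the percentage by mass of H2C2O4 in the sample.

n(NaOH) per titration = 0.0368 × 0.0520 = 1.91 × 10^-3 mol
From the 1:2 ratio, n(H2C2O4) in each aliquot = 1/2 × 1.91 × 10^-3 = 9.57 × 10^-4 mol
n(H2C2O4) in the whole flask = 9.57 × 10^-4 × 500.0/25.0 = 0.0191 mol
mass of H2C2O4 = 0.0191 × 90.03 = 1.72 g
% H2C2O4 = 1.72 / 1.86 × 100 = 92.6 %

92.6 %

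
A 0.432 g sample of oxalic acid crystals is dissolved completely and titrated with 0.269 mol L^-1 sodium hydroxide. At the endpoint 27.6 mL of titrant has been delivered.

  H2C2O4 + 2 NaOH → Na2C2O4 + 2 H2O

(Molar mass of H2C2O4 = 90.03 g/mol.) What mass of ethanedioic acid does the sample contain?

n(NaOH) = 0.0276 L × 0.269 mol/L = 7.42 × 10^-3 mol
From the 1:2 ratio, n(H2C2O4) = 1/2 × 7.42 × 10^-3 = 3.71 × 10^-3 mol
mass of H2C2O4 = 3.71 × 10^-3 × 90.03 g/mol = 0.334 g

0.334 g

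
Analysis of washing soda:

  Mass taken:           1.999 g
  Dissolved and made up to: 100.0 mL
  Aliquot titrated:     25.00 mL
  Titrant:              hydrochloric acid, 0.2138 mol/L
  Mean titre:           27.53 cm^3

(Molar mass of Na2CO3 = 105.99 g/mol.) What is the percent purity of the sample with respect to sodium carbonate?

Na2CO3 + 2 HCl → 2 NaCl + H2O + CO2
n(HCl) per titration = 0.02753 × 0.2138 = 5.886 × 10^-3 mol
From the 1:2 ratio, n(Na2CO3) in each aliquot = 1/2 × 5.886 × 10^-3 = 2.943 × 10^-3 mol
n(Na2CO3) in the whole flask = 2.943 × 10^-3 × 100.0/25.00 = 0.01177 mol
mass of Na2CO3 = 0.01177 × 105.99 = 1.248 g
% Na2CO3 = 1.248 / 1.999 × 100 = 62.42 %

62.42 %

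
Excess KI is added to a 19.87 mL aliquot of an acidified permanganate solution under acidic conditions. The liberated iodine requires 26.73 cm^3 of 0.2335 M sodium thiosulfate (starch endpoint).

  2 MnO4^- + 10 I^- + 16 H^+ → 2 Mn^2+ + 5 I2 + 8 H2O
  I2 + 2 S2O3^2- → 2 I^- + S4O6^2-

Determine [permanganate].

n(S2O3^2-) = 0.02673 × 0.2335 = 6.241 × 10^-3 mol
n(I2) = n(S2O3^2-)/2 = 3.121 × 10^-3 mol
From the 2:5 ratio, n(MnO4^-) in the aliquot = 2/5 × 3.121 × 10^-3 = 1.248 × 10^-3 mol
[MnO4^-] = 1.248 × 10^-3 / 0.01987 = 0.06282 mol/L

0.06282 M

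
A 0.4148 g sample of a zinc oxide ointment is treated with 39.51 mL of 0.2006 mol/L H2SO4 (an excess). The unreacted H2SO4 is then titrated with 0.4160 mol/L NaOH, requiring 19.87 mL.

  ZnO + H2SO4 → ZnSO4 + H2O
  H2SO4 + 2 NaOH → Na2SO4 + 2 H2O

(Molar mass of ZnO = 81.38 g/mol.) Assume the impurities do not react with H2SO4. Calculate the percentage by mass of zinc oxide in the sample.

74.41 %

n(H2SO4) added = 0.03951 × 0.2006 = 7.926 × 10^-3 mol
n(NaOH) used in back-titration = 0.01987 × 0.4160 = 8.266 × 10^-3 mol
From the 1:2 ratio, n(H2SO4) left over = 1/2 × 8.266 × 10^-3 = 4.133 × 10^-3 mol
n(H2SO4) consumed by analyte = 7.926 × 10^-3 − 4.133 × 10^-3 = 3.793 × 10^-3 mol
n(ZnO) = 3.793 × 10^-3 mol (1:1 ratio)
mass of ZnO = 3.793 × 10^-3 × 81.38 = 0.3087 g
% ZnO = 0.3087 / 0.4148 × 100 = 74.41 %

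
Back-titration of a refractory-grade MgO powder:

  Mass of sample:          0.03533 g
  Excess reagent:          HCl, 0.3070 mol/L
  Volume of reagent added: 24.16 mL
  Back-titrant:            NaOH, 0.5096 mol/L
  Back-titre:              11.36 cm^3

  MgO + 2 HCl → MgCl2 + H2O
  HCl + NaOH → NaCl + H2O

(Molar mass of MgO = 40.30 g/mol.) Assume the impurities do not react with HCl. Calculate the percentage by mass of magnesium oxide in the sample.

92.85 %

n(HCl) added = 0.02416 × 0.3070 = 7.417 × 10^-3 mol
n(NaOH) used in back-titration = 0.01136 × 0.5096 = 5.789 × 10^-3 mol
n(HCl) left over = 5.789 × 10^-3 mol (1:1 ratio)
n(HCl) consumed by analyte = 7.417 × 10^-3 − 5.789 × 10^-3 = 1.628 × 10^-3 mol
From the 1:2 ratio, n(MgO) = 1/2 × 1.628 × 10^-3 = 8.140 × 10^-4 mol
mass of MgO = 8.140 × 10^-4 × 40.30 = 0.03281 g
% MgO = 0.03281 / 0.03533 × 100 = 92.85 %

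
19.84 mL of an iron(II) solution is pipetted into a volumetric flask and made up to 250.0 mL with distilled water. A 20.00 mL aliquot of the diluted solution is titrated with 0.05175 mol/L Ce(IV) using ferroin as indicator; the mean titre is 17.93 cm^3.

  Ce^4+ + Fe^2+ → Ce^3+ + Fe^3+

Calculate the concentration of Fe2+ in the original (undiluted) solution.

n(Ce4+) = 0.01793 × 0.05175 = 9.279 × 10^-4 mol
n(Fe2+) in the aliquot = 9.279 × 10^-4 mol (1:1 ratio)
[Fe2+]_dilute = 9.279 × 10^-4 / 0.02000 = 0.04639 mol/L
Dilution factor = 250.0 / 19.84 = 12.60
[Fe2+]_stock = 0.04639 × 12.60 = 0.5846 mol/L

0.5846 mol/L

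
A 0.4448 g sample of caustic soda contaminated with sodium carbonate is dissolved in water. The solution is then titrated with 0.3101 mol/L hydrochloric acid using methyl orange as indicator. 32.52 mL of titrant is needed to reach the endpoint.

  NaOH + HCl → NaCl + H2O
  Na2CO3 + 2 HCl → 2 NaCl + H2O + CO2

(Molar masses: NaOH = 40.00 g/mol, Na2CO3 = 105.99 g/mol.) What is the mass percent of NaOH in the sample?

n(HCl) = 0.03252 × 0.3101 = 0.01008 mol
Let x = n(NaOH), y = n(Na2CO3).
Titrant: 1x + 2y = 0.01008;  mass: 40.00x + 105.99y = 0.4448
Solving, x = 6.897 × 10^-3 mol, y = 1.594 × 10^-3 mol
mass of NaOH = 6.897 × 10^-3 × 40.00 = 0.2759 g
% NaOH = 0.2759 / 0.4448 × 100 = 62.02 %

62.02 %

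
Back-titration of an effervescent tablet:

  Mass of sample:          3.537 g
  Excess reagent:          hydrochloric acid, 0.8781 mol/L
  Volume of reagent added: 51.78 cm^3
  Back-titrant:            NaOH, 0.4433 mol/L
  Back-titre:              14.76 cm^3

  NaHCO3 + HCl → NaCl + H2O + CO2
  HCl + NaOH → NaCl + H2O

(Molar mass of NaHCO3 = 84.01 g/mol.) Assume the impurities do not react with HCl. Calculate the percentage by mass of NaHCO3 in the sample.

n(HCl) added = 0.05178 × 0.8781 = 0.04547 mol
n(NaOH) used in back-titration = 0.01476 × 0.4433 = 6.543 × 10^-3 mol
n(HCl) left over = 6.543 × 10^-3 mol (1:1 ratio)
n(HCl) consumed by analyte = 0.04547 − 6.543 × 10^-3 = 0.03892 mol
n(NaHCO3) = 0.03892 mol (1:1 ratio)
mass of NaHCO3 = 0.03892 × 84.01 = 3.270 g
% NaHCO3 = 3.270 / 3.537 × 100 = 92.45 %

92.45 %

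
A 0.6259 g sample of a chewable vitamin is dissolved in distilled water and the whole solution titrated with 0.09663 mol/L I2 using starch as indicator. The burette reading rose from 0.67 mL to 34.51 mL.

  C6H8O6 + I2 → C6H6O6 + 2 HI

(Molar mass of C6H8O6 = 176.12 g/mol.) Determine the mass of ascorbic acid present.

n(I2) = 0.03384 L × 0.09663 mol/L = 3.270 × 10^-3 mol
n(C6H8O6) = 3.270 × 10^-3 mol (1:1 ratio)
mass of C6H8O6 = 3.270 × 10^-3 × 176.12 g/mol = 0.5759 g

0.5759 g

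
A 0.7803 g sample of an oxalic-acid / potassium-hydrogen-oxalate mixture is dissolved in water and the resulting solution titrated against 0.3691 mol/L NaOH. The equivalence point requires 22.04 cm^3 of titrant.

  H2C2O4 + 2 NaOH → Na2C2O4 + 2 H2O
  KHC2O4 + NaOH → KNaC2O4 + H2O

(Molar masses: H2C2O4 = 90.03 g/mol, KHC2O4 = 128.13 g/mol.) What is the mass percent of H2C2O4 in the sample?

18.19 %

n(NaOH) = 0.02204 × 0.3691 = 8.135 × 10^-3 mol
Let x = n(H2C2O4), y = n(KHC2O4).
Titrant: 2x + 1y = 8.135 × 10^-3;  mass: 90.03x + 128.13y = 0.7803
Solving, x = 1.576 × 10^-3 mol, y = 4.982 × 10^-3 mol
mass of H2C2O4 = 1.576 × 10^-3 × 90.03 = 0.1419 g
% H2C2O4 = 0.1419 / 0.7803 × 100 = 18.19 %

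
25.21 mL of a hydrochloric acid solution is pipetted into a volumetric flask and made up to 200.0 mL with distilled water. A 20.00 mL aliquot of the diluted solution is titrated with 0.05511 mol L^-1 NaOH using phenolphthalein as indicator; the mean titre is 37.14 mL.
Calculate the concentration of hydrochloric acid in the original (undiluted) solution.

0.8119 mol/L

HCl + NaOH → NaCl + H2O
n(NaOH) = 0.03714 × 0.05511 = 2.047 × 10^-3 mol
n(HCl) in the aliquot = 2.047 × 10^-3 mol (1:1 ratio)
[HCl]_dilute = 2.047 × 10^-3 / 0.02000 = 0.1023 mol/L
Dilution factor = 200.0 / 25.21 = 7.933
[HCl]_stock = 0.1023 × 7.933 = 0.8119 mol/L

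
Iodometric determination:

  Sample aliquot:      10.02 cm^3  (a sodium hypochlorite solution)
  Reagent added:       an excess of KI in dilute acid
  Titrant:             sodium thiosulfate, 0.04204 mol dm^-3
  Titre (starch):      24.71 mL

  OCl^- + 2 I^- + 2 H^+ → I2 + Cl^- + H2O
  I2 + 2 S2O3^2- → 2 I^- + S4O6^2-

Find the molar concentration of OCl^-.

0.05184 mol/L

n(S2O3^2-) = 0.02471 × 0.04204 = 1.039 × 10^-3 mol
n(I2) = n(S2O3^2-)/2 = 5.194 × 10^-4 mol
n(OCl^-) in the aliquot = 5.194 × 10^-4 mol (1:1 ratio)
[OCl^-] = 5.194 × 10^-4 / 0.01002 = 0.05184 mol/L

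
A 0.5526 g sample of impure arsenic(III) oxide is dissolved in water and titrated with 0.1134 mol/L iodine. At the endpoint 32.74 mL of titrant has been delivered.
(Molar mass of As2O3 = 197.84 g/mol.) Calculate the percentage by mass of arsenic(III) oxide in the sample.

66.46 %

As2O3 + 2 I2 + 2 H2O → As2O5 + 4 HI
n(I2) = 0.03274 L × 0.1134 mol/L = 3.713 × 10^-3 mol
From the 1:2 ratio, n(As2O3) = 1/2 × 3.713 × 10^-3 = 1.856 × 10^-3 mol
mass of As2O3 = 1.856 × 10^-3 × 197.84 g/mol = 0.3673 g
% As2O3 = 0.3673 / 0.5526 × 100 = 66.46 %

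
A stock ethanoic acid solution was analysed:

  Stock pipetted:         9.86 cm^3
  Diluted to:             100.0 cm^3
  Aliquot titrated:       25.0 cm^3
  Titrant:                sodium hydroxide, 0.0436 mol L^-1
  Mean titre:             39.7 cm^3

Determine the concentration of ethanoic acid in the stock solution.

CH3COOH + NaOH → CH3COONa + H2O
n(NaOH) = 0.0397 × 0.0436 = 1.73 × 10^-3 mol
n(CH3COOH) in the aliquot = 1.73 × 10^-3 mol (1:1 ratio)
[CH3COOH]_dilute = 1.73 × 10^-3 / 0.0250 = 0.0692 mol/L
Dilution factor = 100.0 / 9.86 = 10.14
[CH3COOH]_stock = 0.0692 × 10.14 = 0.702 mol/L

0.702 mol/L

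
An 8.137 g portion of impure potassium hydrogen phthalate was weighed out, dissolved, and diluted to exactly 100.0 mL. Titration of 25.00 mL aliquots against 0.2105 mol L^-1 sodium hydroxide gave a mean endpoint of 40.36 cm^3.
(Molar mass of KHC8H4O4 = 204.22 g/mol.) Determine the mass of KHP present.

6.940 g

KHC8H4O4 + NaOH → KNaC8H4O4 + H2O
n(NaOH) per titration = 0.04036 × 0.2105 = 8.496 × 10^-3 mol
n(KHC8H4O4) in each aliquot = 8.496 × 10^-3 mol (1:1 ratio)
n(KHC8H4O4) in the whole flask = 8.496 × 10^-3 × 100.0/25.00 = 0.03398 mol
mass of KHC8H4O4 = 0.03398 × 204.22 = 6.940 g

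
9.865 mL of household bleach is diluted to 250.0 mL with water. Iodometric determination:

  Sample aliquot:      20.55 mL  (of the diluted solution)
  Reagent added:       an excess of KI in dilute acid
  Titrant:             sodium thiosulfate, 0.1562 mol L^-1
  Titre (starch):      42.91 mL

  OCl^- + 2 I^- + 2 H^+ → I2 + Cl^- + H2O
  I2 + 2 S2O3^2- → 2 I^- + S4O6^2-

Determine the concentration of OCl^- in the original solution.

4.133 mol/L

n(S2O3^2-) = 0.04291 × 0.1562 = 6.703 × 10^-3 mol
n(I2) = n(S2O3^2-)/2 = 3.351 × 10^-3 mol
n(OCl^-) in the aliquot = 3.351 × 10^-3 mol (1:1 ratio)
[OCl^-]_dilute = 3.351 × 10^-3 / 0.02055 = 0.1631 mol/L
[OCl^-]_original = 0.1631 × 250.0/9.865 = 4.133 mol/L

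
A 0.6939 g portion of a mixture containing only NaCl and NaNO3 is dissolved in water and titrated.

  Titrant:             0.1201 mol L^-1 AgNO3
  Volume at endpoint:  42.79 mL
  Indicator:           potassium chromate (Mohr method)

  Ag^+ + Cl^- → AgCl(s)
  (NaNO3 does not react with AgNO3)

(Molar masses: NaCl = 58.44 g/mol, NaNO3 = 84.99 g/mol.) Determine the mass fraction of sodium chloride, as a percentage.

n(AgNO3) = 0.04279 × 0.1201 = 5.139 × 10^-3 mol
Let x = n(NaCl), y = n(NaNO3).
Titrant: 1x = 5.139 × 10^-3;  mass: 58.44x + 84.99y = 0.6939
Solving, x = 5.139 × 10^-3 mol, y = 4.631 × 10^-3 mol
mass of NaCl = 5.139 × 10^-3 × 58.44 = 0.3003 g
% NaCl = 0.3003 / 0.6939 × 100 = 43.28 %

43.28 %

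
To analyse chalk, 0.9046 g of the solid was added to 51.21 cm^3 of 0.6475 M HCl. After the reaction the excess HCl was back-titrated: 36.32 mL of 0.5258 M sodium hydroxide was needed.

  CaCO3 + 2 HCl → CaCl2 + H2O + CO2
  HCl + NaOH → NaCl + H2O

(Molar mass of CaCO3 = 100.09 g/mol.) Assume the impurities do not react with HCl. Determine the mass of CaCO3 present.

n(HCl) added = 0.05121 × 0.6475 = 0.03316 mol
n(NaOH) used in back-titration = 0.03632 × 0.5258 = 0.01910 mol
n(HCl) left over = 0.01910 mol (1:1 ratio)
n(HCl) consumed by analyte = 0.03316 − 0.01910 = 0.01406 mol
From the 1:2 ratio, n(CaCO3) = 1/2 × 0.01406 = 7.031 × 10^-3 mol
mass of CaCO3 = 7.031 × 10^-3 × 100.09 = 0.7037 g

0.7037 g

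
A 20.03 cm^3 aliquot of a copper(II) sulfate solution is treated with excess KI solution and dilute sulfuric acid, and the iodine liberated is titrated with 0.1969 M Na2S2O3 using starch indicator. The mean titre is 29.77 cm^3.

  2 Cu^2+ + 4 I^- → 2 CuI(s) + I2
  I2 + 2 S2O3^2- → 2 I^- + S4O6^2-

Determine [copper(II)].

n(S2O3^2-) = 0.02977 × 0.1969 = 5.862 × 10^-3 mol
n(I2) = n(S2O3^2-)/2 = 2.931 × 10^-3 mol
From the 2:1 ratio, n(Cu2+) in the aliquot = 2/1 × 2.931 × 10^-3 = 5.862 × 10^-3 mol
[Cu2+] = 5.862 × 10^-3 / 0.02003 = 0.2926 mol/L

0.2926 M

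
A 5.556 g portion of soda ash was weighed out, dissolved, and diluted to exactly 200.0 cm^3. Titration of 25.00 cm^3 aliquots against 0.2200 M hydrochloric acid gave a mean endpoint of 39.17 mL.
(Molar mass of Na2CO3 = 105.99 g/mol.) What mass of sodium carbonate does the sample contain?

Na2CO3 + 2 HCl → 2 NaCl + H2O + CO2
n(HCl) per titration = 0.03917 × 0.2200 = 8.617 × 10^-3 mol
From the 1:2 ratio, n(Na2CO3) in each aliquot = 1/2 × 8.617 × 10^-3 = 4.309 × 10^-3 mol
n(Na2CO3) in the whole flask = 4.309 × 10^-3 × 200.0/25.00 = 0.03447 mol
mass of Na2CO3 = 0.03447 × 105.99 = 3.653 g

3.653 g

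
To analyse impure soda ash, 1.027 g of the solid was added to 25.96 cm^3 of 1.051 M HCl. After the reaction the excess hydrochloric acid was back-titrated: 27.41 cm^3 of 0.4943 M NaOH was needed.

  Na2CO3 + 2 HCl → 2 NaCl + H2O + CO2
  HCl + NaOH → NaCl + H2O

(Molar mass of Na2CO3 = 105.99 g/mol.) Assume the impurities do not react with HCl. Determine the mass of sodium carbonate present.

0.7279 g

n(HCl) added = 0.02596 × 1.051 = 0.02728 mol
n(NaOH) used in back-titration = 0.02741 × 0.4943 = 0.01355 mol
n(HCl) left over = 0.01355 mol (1:1 ratio)
n(HCl) consumed by analyte = 0.02728 − 0.01355 = 0.01374 mol
From the 1:2 ratio, n(Na2CO3) = 1/2 × 0.01374 = 6.868 × 10^-3 mol
mass of Na2CO3 = 6.868 × 10^-3 × 105.99 = 0.7279 g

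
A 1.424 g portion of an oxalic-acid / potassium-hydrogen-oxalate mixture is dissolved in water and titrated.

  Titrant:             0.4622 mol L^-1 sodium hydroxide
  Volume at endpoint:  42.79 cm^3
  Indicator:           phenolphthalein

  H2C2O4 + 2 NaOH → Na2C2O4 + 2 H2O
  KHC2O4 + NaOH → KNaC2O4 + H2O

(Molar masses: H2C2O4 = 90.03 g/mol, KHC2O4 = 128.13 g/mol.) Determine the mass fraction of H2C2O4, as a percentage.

n(NaOH) = 0.04279 × 0.4622 = 0.01978 mol
Let x = n(H2C2O4), y = n(KHC2O4).
Titrant: 2x + 1y = 0.01978;  mass: 90.03x + 128.13y = 1.424
Solving, x = 6.678 × 10^-3 mol, y = 6.421 × 10^-3 mol
mass of H2C2O4 = 6.678 × 10^-3 × 90.03 = 0.6012 g
% H2C2O4 = 0.6012 / 1.424 × 100 = 42.22 %

42.22 %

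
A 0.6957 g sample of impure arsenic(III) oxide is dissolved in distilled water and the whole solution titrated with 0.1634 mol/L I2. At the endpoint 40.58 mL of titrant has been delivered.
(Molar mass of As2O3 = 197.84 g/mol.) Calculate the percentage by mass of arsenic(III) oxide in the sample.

94.28 %

As2O3 + 2 I2 + 2 H2O → As2O5 + 4 HI
n(I2) = 0.04058 L × 0.1634 mol/L = 6.631 × 10^-3 mol
From the 1:2 ratio, n(As2O3) = 1/2 × 6.631 × 10^-3 = 3.315 × 10^-3 mol
mass of As2O3 = 3.315 × 10^-3 × 197.84 g/mol = 0.6559 g
% As2O3 = 0.6559 / 0.6957 × 100 = 94.28 %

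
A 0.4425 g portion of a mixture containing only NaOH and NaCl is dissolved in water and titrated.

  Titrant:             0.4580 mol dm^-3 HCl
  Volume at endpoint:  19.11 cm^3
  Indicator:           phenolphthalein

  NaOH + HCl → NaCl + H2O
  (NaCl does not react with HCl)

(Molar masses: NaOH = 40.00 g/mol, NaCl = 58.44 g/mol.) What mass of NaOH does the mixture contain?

n(HCl) = 0.01911 × 0.4580 = 8.752 × 10^-3 mol
Let x = n(NaOH), y = n(NaCl).
Titrant: 1x = 8.752 × 10^-3;  mass: 40.00x + 58.44y = 0.4425
Solving, x = 8.752 × 10^-3 mol, y = 1.581 × 10^-3 mol
mass of NaOH = 8.752 × 10^-3 × 40.00 = 0.3501 g

0.3501 g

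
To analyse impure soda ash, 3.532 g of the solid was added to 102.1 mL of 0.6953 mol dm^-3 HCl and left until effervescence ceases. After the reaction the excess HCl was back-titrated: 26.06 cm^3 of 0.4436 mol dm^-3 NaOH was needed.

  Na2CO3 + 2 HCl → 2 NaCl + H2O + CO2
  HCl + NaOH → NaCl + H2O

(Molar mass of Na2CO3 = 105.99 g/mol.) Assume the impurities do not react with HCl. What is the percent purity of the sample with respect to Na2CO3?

n(HCl) added = 0.1021 × 0.6953 = 0.07099 mol
n(NaOH) used in back-titration = 0.02606 × 0.4436 = 0.01156 mol
n(HCl) left over = 0.01156 mol (1:1 ratio)
n(HCl) consumed by analyte = 0.07099 − 0.01156 = 0.05943 mol
From the 1:2 ratio, n(Na2CO3) = 1/2 × 0.05943 = 0.02971 mol
mass of Na2CO3 = 0.02971 × 105.99 = 3.149 g
% Na2CO3 = 3.149 / 3.532 × 100 = 89.17 %

89.17 %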